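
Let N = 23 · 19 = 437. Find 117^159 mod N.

354

Mod 23: 117 ≡ 2; by Fermat, exponent reduces to 159 mod 22 = 5; 2^5 ≡ 9 (mod 23).
Mod 19: 117 ≡ 3; by Fermat, exponent reduces to 159 mod 18 = 15; 3^15 ≡ 12 (mod 19).
Combine by CRT: x ≡ 9 (mod 23), x ≡ 12 (mod 19) ⇒ x ≡ 354 (mod 437).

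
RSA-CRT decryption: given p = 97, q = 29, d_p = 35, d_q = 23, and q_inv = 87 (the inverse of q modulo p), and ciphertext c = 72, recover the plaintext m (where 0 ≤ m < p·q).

2810

m₁ = c^(d_p) mod p: c ≡ 72 (mod 97), and 72^35 mod 97 = 94.
m₂ = c^(d_q) mod q: c ≡ 14 (mod 29), and 14^23 mod 29 = 26.
h = q_inv·(m₁ − m₂) mod p = 87·(94 − 26) mod 97 = 96.
m = m₂ + h·q = 26 + 96·29 = 2810.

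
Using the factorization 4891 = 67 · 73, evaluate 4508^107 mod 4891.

Mod 67: 4508 ≡ 19; by Fermat, exponent reduces to 107 mod 66 = 41; 19^41 ≡ 36 (mod 67).
Mod 73: 4508 ≡ 55; by Fermat, exponent reduces to 107 mod 72 = 35; 55^35 ≡ 4 (mod 73).
Combine by CRT: x ≡ 36 (mod 67), x ≡ 4 (mod 73) ⇒ x ≡ 3654 (mod 4891).

3654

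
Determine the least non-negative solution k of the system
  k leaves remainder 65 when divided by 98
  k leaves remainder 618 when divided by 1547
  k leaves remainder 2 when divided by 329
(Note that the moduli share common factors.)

Combine the congruences pairwise.
gcd(98, 1547) = 7 and 7 | (618 − 65), so the pair is consistent; merging gives k ≡ 5259 (mod 21658), where 21658 = lcm(98, 1547).
gcd(21658, 329) = 7 and 7 | (2 − 5259), so the pair is consistent; merging gives k ≡ 893237 (mod 1017926), where 1017926 = lcm(21658, 329).
The solution is unique modulo lcm(98, 1547, 329) = 1017926.

893237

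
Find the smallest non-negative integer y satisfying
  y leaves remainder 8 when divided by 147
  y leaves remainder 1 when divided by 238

3095

Combine the congruences pairwise.
gcd(147, 238) = 7 and 7 | (1 − 8), so the pair is consistent; merging gives y ≡ 3095 (mod 4998), where 4998 = lcm(147, 238).
The solution is unique modulo lcm(147, 238) = 4998.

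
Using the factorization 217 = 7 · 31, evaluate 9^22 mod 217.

72

Mod 7: 9 ≡ 2; by Fermat, exponent reduces to 22 mod 6 = 4; 2^4 ≡ 2 (mod 7).
Mod 31: 9 ≡ 9; 9^22 ≡ 10 (mod 31).
Combine by CRT: x ≡ 2 (mod 7), x ≡ 10 (mod 31) ⇒ x ≡ 72 (mod 217).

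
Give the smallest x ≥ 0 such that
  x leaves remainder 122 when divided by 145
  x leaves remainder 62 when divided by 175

412

gcd(145, 175) = 5 and 5 | (62 − 122), so the pair is consistent; merging gives x ≡ 412 (mod 5075), where 5075 = lcm(145, 175).
The solution is unique modulo lcm(145, 175) = 5075.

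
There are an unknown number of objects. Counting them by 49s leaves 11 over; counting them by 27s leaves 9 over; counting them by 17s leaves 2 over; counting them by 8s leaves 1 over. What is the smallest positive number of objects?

128097

The moduli are pairwise coprime; M = 49·27·17·8 = 179928.
M/49 = 3672; 3672 ≡ 46 (mod 49); 46·16 ≡ 1, so inverse 16.
M/27 = 6664; 6664 ≡ 22 (mod 27); 22·16 ≡ 1, so inverse 16.
M/17 = 10584; 10584 ≡ 10 (mod 17); 10·12 ≡ 1, so inverse 12.
M/8 = 22491; 22491 ≡ 3 (mod 8); 3·3 ≡ 1, so inverse 3.
N ≡ 11·3672·16 + 9·6664·16 + 2·10584·12 + 1·22491·3 = 1927377.
1927377 mod 179928 = 128097.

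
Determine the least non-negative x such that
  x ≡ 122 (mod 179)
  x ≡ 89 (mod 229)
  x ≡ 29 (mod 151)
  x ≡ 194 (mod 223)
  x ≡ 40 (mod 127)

The moduli are pairwise coprime; N = 179·229·151·223·127 = 175296822761.
N/179 = 979311859; 979311859 ≡ 174 (mod 179); 174·143 ≡ 1, so inverse 143.
N/229 = 765488309; 765488309 ≡ 162 (mod 229); 162·41 ≡ 1, so inverse 41.
N/151 = 1160906111; 1160906111 ≡ 142 (mod 151); 142·67 ≡ 1, so inverse 67.
N/223 = 786084407; 786084407 ≡ 41 (mod 223); 41·136 ≡ 1, so inverse 136.
N/127 = 1380289943; 1380289943 ≡ 95 (mod 127); 95·123 ≡ 1, so inverse 123.
x ≡ 122·979311859·143 + 89·765488309·41 + 29·1160906111·67 + 194·786084407·136 + 40·1380289943·123 = 49665059619176.
49665059619176 mod 175296822761 = 56058777813.

56058777813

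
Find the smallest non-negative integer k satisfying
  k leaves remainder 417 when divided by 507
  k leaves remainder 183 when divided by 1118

gcd(507, 1118) = 13 and 13 | (183 − 417), so the pair is consistent; merging gives k ≡ 13599 (mod 43602), where 43602 = lcm(507, 1118).
The solution is unique modulo lcm(507, 1118) = 43602.

13599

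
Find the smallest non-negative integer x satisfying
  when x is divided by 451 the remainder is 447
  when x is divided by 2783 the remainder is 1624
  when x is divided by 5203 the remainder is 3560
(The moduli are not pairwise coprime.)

1866234

gcd(451, 2783) = 11 and 11 | (1624 − 447), so the pair is consistent; merging gives x ≡ 40586 (mod 114103), where 114103 = lcm(451, 2783).
gcd(114103, 5203) = 121 and 121 | (3560 − 40586), so the pair is consistent; merging gives x ≡ 1866234 (mod 4906429), where 4906429 = lcm(114103, 5203).
The solution is unique modulo lcm(451, 2783, 5203) = 4906429.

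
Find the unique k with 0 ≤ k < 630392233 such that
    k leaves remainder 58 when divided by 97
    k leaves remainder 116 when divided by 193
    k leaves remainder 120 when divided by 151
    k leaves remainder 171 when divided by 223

592811775

The moduli are pairwise coprime; N = 97·193·151·223 = 630392233.
N/97 = 6498889; 6498889 ≡ 83 (mod 97); 83·90 ≡ 1, so inverse 90.
N/193 = 3266281; 3266281 ≡ 142 (mod 193); 142·140 ≡ 1, so inverse 140.
N/151 = 4174783; 4174783 ≡ 86 (mod 151); 86·72 ≡ 1, so inverse 72.
N/223 = 2826871; 2826871 ≡ 123 (mod 223); 123·194 ≡ 1, so inverse 194.
k ≡ 58·6498889·90 + 116·3266281·140 + 120·4174783·72 + 171·2826871·194 = 216817347694.
216817347694 mod 630392233 = 592811775.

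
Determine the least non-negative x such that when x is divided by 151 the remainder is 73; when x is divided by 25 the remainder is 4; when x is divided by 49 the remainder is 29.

From x ≡ 73 (mod 151) write x = 73 + 151t. Substituting into x ≡ 4 (mod 25) gives 151t ≡ 6 (mod 25), and since 1⁻¹ ≡ 1 (mod 25), t ≡ 6. Hence x ≡ 73 + 151·6 = 979 (mod 3775).
From x ≡ 979 (mod 3775) write x = 979 + 3775t. Substituting into x ≡ 29 (mod 49) gives 3775t ≡ 30 (mod 49), and since 2⁻¹ ≡ 25 (mod 49), t ≡ 15. Hence x ≡ 979 + 3775·15 = 57604 (mod 184975).

57604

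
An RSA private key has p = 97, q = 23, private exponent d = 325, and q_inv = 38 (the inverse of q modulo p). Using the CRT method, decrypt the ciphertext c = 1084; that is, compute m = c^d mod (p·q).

1626

d_p = d mod (p−1) = 325 mod 96 = 37; d_q = d mod (q−1) = 17.
m₁ = c^(d_p) mod p: c ≡ 17 (mod 97), and 17^37 mod 97 = 74.
m₂ = c^(d_q) mod q: c ≡ 3 (mod 23), and 3^17 mod 23 = 16.
h = q_inv·(m₁ − m₂) mod p = 38·(74 − 16) mod 97 = 70.
m = m₂ + h·q = 16 + 70·23 = 1626.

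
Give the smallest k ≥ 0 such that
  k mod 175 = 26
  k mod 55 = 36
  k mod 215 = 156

gcd(175, 55) = 5 and 5 | (36 − 26), so the pair is consistent; merging gives k ≡ 201 (mod 1925), where 1925 = lcm(175, 55).
gcd(1925, 215) = 5 and 5 | (156 − 201), so the pair is consistent; merging gives k ≡ 50251 (mod 82775), where 82775 = lcm(1925, 215).
The solution is unique modulo lcm(175, 55, 215) = 82775.

50251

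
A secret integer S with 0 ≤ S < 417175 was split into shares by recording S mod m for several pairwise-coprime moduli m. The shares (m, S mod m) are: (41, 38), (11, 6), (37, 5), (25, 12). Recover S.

377812

The moduli are pairwise coprime; N = 41·11·37·25 = 417175.
N/41 = 10175; 10175 ≡ 7 (mod 41); 7·6 ≡ 1, so inverse 6.
N/11 = 37925; 37925 ≡ 8 (mod 11); 8·7 ≡ 1, so inverse 7.
N/37 = 11275; 11275 ≡ 27 (mod 37); 27·11 ≡ 1, so inverse 11.
N/25 = 16687; 16687 ≡ 12 (mod 25); 12·23 ≡ 1, so inverse 23.
S ≡ 38·10175·6 + 6·37925·7 + 5·11275·11 + 12·16687·23 = 9138487.
9138487 mod 417175 = 377812.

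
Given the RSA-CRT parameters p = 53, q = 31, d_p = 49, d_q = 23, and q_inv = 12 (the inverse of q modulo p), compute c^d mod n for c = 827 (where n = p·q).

761

m₁ = c^(d_p) mod p: c ≡ 32 (mod 53), and 32^49 mod 53 = 19.
m₂ = c^(d_q) mod q: c ≡ 21 (mod 31), and 21^23 mod 31 = 17.
h = q_inv·(m₁ − m₂) mod p = 12·(19 − 17) mod 53 = 24.
m = m₂ + h·q = 17 + 24·31 = 761.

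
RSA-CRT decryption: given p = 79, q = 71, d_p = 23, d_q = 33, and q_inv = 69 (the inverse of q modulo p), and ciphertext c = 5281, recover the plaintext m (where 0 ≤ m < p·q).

4985

m₁ = c^(d_p) mod p: c ≡ 67 (mod 79), and 67^23 mod 79 = 8.
m₂ = c^(d_q) mod q: c ≡ 27 (mod 71), and 27^33 mod 71 = 15.
h = q_inv·(m₁ − m₂) mod p = 69·(8 − 15) mod 79 = 70.
m = m₂ + h·q = 15 + 70·71 = 4985.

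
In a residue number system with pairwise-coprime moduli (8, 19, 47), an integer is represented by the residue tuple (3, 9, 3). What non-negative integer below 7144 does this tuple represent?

The moduli are pairwise coprime; N = 8·19·47 = 7144.
N/8 = 893; 893 ≡ 5 (mod 8); 5·5 ≡ 1, so inverse 5.
N/19 = 376; 376 ≡ 15 (mod 19); 15·14 ≡ 1, so inverse 14.
N/47 = 152; 152 ≡ 11 (mod 47); 11·30 ≡ 1, so inverse 30.
x ≡ 3·893·5 + 9·376·14 + 3·152·30 = 74451.
74451 mod 7144 = 3011.

3011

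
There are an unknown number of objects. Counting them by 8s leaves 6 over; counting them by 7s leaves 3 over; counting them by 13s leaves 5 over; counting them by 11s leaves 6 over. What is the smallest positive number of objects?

Combine the congruences pairwise.
From N ≡ 6 (mod 8) write N = 6 + 8t. Substituting into N ≡ 3 (mod 7) gives 8t ≡ 4 (mod 7), and since 1⁻¹ ≡ 1 (mod 7), t ≡ 4. Hence N ≡ 6 + 8·4 = 38 (mod 56).
From N ≡ 38 (mod 56) write N = 38 + 56t. Substituting into N ≡ 5 (mod 13) gives 56t ≡ 6 (mod 13), and since 4⁻¹ ≡ 10 (mod 13), t ≡ 8. Hence N ≡ 38 + 56·8 = 486 (mod 728).
From N ≡ 486 (mod 728) write N = 486 + 728t. Substituting into N ≡ 6 (mod 11) gives 728t ≡ 4 (mod 11), and since 2⁻¹ ≡ 6 (mod 11), t ≡ 2. Hence N ≡ 486 + 728·2 = 1942 (mod 8008).

1942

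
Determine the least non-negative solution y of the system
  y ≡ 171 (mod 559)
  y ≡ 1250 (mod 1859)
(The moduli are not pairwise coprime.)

Combine the congruences pairwise.
gcd(559, 1859) = 13 and 13 | (1250 − 171), so the pair is consistent; merging gives y ≡ 64456 (mod 79937), where 79937 = lcm(559, 1859).
The solution is unique modulo lcm(559, 1859) = 79937.

64456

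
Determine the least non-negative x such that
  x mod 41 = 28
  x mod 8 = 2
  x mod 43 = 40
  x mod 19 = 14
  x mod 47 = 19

The moduli are pairwise coprime; N = 41·8·43·19·47 = 12594872.
N/41 = 307192; 307192 ≡ 20 (mod 41); 20·39 ≡ 1, so inverse 39.
N/8 = 1574359; 1574359 ≡ 7 (mod 8); 7·7 ≡ 1, so inverse 7.
N/43 = 292904; 292904 ≡ 31 (mod 43); 31·25 ≡ 1, so inverse 25.
N/19 = 662888; 662888 ≡ 16 (mod 19); 16·6 ≡ 1, so inverse 6.
N/47 = 267976; 267976 ≡ 29 (mod 47); 29·13 ≡ 1, so inverse 13.
x ≡ 28·307192·39 + 2·1574359·7 + 40·292904·25 + 14·662888·6 + 19·267976·13 = 772271354.
772271354 mod 12594872 = 3984162.

3984162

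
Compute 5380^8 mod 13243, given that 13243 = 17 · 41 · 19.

10456

Mod 17: 5380 ≡ 8; 8^8 ≡ 1 (mod 17).
Mod 41: 5380 ≡ 9; 9^8 ≡ 1 (mod 41).
Mod 19: 5380 ≡ 3; 3^8 ≡ 6 (mod 19).
Combine by CRT: x ≡ 1 (mod 17), x ≡ 1 (mod 41), x ≡ 6 (mod 19) ⇒ x ≡ 10456 (mod 13243).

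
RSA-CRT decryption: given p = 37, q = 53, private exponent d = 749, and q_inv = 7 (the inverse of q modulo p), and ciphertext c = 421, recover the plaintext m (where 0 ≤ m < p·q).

436

d_p = d mod (p−1) = 749 mod 36 = 29; d_q = d mod (q−1) = 21.
m₁ = c^(d_p) mod p: c ≡ 14 (mod 37), and 14^29 mod 37 = 29.
m₂ = c^(d_q) mod q: c ≡ 50 (mod 53), and 50^21 mod 53 = 12.
h = q_inv·(m₁ − m₂) mod p = 7·(29 − 12) mod 37 = 8.
m = m₂ + h·q = 12 + 8·53 = 436.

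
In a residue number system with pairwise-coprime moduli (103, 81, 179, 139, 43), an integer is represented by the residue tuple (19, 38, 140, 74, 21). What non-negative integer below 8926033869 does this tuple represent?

7681395278

The moduli are pairwise coprime; N = 103·81·179·139·43 = 8926033869.
N/103 = 86660523; 86660523 ≡ 31 (mod 103); 31·10 ≡ 1, so inverse 10.
N/81 = 110197949; 110197949 ≡ 41 (mod 81); 41·2 ≡ 1, so inverse 2.
N/179 = 49866111; 49866111 ≡ 112 (mod 179); 112·8 ≡ 1, so inverse 8.
N/139 = 64216071; 64216071 ≡ 17 (mod 139); 17·90 ≡ 1, so inverse 90.
N/43 = 207582183; 207582183 ≡ 27 (mod 43); 27·8 ≡ 1, so inverse 8.
x ≡ 19·86660523·10 + 38·110197949·2 + 140·49866111·8 + 74·64216071·90 + 21·207582183·8 = 543243427418.
543243427418 mod 8926033869 = 7681395278.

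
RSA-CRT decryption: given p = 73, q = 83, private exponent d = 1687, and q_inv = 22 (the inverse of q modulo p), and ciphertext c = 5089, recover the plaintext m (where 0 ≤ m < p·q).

d_p = d mod (p−1) = 1687 mod 72 = 31; d_q = d mod (q−1) = 47.
m₁ = c^(d_p) mod p: c ≡ 52 (mod 73), and 52^31 mod 73 = 17.
m₂ = c^(d_q) mod q: c ≡ 26 (mod 83), and 26^47 mod 83 = 68.
h = q_inv·(m₁ − m₂) mod p = 22·(17 − 68) mod 73 = 46.
m = m₂ + h·q = 68 + 46·83 = 3886.

3886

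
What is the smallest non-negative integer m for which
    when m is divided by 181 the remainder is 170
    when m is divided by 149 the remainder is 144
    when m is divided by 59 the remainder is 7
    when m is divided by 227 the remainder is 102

The moduli are pairwise coprime; N = 181·149·59·227 = 361195817.
N/181 = 1995557; 1995557 ≡ 32 (mod 181); 32·17 ≡ 1, so inverse 17.
N/149 = 2424133; 2424133 ≡ 52 (mod 149); 52·43 ≡ 1, so inverse 43.
N/59 = 6121963; 6121963 ≡ 5 (mod 59); 5·12 ≡ 1, so inverse 12.
N/227 = 1591171; 1591171 ≡ 128 (mod 227); 128·94 ≡ 1, so inverse 94.
m ≡ 170·1995557·17 + 144·2424133·43 + 7·6121963·12 + 102·1591171·94 = 36547783706.
36547783706 mod 361195817 = 67006189.

67006189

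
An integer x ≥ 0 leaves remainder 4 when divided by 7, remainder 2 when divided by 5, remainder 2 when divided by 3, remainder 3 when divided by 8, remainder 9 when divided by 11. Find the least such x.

7907

The moduli are pairwise coprime; N = 7·5·3·8·11 = 9240.
N/7 = 1320; 1320 ≡ 4 (mod 7); 4·2 ≡ 1, so inverse 2.
N/5 = 1848; 1848 ≡ 3 (mod 5); 3·2 ≡ 1, so inverse 2.
N/3 = 3080; 3080 ≡ 2 (mod 3); 2·2 ≡ 1, so inverse 2.
N/8 = 1155; 1155 ≡ 3 (mod 8); 3·3 ≡ 1, so inverse 3.
N/11 = 840; 840 ≡ 4 (mod 11); 4·3 ≡ 1, so inverse 3.
x ≡ 4·1320·2 + 2·1848·2 + 2·3080·2 + 3·1155·3 + 9·840·3 = 63347.
63347 mod 9240 = 7907.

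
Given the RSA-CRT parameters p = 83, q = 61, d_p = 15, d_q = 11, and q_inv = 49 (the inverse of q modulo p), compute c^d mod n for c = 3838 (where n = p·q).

m₁ = c^(d_p) mod p: c ≡ 20 (mod 83), and 20^15 mod 83 = 22.
m₂ = c^(d_q) mod q: c ≡ 56 (mod 61), and 56^11 mod 61 = 57.
h = q_inv·(m₁ − m₂) mod p = 49·(22 − 57) mod 83 = 28.
m = m₂ + h·q = 57 + 28·61 = 1765.

1765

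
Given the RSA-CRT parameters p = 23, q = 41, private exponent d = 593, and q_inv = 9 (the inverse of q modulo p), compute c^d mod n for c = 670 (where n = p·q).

629

d_p = d mod (p−1) = 593 mod 22 = 21; d_q = d mod (q−1) = 33.
m₁ = c^(d_p) mod p: c ≡ 3 (mod 23), and 3^21 mod 23 = 8.
m₂ = c^(d_q) mod q: c ≡ 14 (mod 41), and 14^33 mod 41 = 14.
h = q_inv·(m₁ − m₂) mod p = 9·(8 − 14) mod 23 = 15.
m = m₂ + h·q = 14 + 15·41 = 629.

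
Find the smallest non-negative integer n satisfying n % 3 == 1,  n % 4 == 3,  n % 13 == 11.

115

The moduli are pairwise coprime; M = 3·4·13 = 156.
M/3 = 52; 52 ≡ 1 (mod 3), inverse 1.
M/4 = 39; 39 ≡ 3 (mod 4); 3·3 ≡ 1, so inverse 3.
M/13 = 12; 12 ≡ 12 (mod 13); 12·12 ≡ 1, so inverse 12.
n ≡ 1·52·1 + 3·39·3 + 11·12·12 = 1987.
1987 mod 156 = 115.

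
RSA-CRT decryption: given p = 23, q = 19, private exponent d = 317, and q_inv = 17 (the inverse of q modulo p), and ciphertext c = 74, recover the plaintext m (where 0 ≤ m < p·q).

80

d_p = d mod (p−1) = 317 mod 22 = 9; d_q = d mod (q−1) = 11.
m₁ = c^(d_p) mod p: c ≡ 5 (mod 23), and 5^9 mod 23 = 11.
m₂ = c^(d_q) mod q: c ≡ 17 (mod 19), and 17^11 mod 19 = 4.
h = q_inv·(m₁ − m₂) mod p = 17·(11 − 4) mod 23 = 4.
m = m₂ + h·q = 4 + 4·19 = 80.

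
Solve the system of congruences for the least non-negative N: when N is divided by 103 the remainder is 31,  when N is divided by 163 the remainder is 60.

6417

Combine the congruences pairwise.
From N ≡ 31 (mod 103) write N = 31 + 103t. Substituting into N ≡ 60 (mod 163) gives 103t ≡ 29 (mod 163), and since 103⁻¹ ≡ 19 (mod 163), t ≡ 62. Hence N ≡ 31 + 103·62 = 6417 (mod 16789).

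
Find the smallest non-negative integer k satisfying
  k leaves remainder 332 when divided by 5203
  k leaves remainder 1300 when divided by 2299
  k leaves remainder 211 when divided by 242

67971

Combine the congruences pairwise.
gcd(5203, 2299) = 121 and 121 | (1300 − 332), so the pair is consistent; merging gives k ≡ 67971 (mod 98857), where 98857 = lcm(5203, 2299).
gcd(98857, 242) = 121 and 121 | (211 − 67971), so the pair is consistent; merging gives k ≡ 67971 (mod 197714), where 197714 = lcm(98857, 242).
The solution is unique modulo lcm(5203, 2299, 242) = 197714.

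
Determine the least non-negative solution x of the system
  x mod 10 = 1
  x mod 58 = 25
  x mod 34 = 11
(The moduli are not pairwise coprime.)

gcd(10, 58) = 2 and 2 | (25 − 1), so the pair is consistent; merging gives x ≡ 141 (mod 290), where 290 = lcm(10, 58).
gcd(290, 34) = 2 and 2 | (11 − 141), so the pair is consistent; merging gives x ≡ 1881 (mod 4930), where 4930 = lcm(290, 34).
The solution is unique modulo lcm(10, 58, 34) = 4930.

1881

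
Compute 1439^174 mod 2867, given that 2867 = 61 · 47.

Mod 61: 1439 ≡ 36; by Fermat, exponent reduces to 174 mod 60 = 54; 36^54 ≡ 58 (mod 61).
Mod 47: 1439 ≡ 29; by Fermat, exponent reduces to 174 mod 46 = 36; 29^36 ≡ 2 (mod 47).
Combine by CRT: x ≡ 58 (mod 61), x ≡ 2 (mod 47) ⇒ x ≡ 2681 (mod 2867).

2681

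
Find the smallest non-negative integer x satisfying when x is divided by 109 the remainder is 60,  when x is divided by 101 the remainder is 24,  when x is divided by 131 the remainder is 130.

The moduli are pairwise coprime; N = 109·101·131 = 1442179.
N/109 = 13231; 13231 ≡ 42 (mod 109); 42·13 ≡ 1, so inverse 13.
N/101 = 14279; 14279 ≡ 38 (mod 101); 38·8 ≡ 1, so inverse 8.
N/131 = 11009; 11009 ≡ 5 (mod 131); 5·105 ≡ 1, so inverse 105.
x ≡ 60·13231·13 + 24·14279·8 + 130·11009·105 = 163334598.
163334598 mod 1442179 = 368371.

368371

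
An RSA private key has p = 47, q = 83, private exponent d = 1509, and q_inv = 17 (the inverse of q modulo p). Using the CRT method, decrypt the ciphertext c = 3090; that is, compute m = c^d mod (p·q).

d_p = d mod (p−1) = 1509 mod 46 = 37; d_q = d mod (q−1) = 33.
m₁ = c^(d_p) mod p: c ≡ 35 (mod 47), and 35^37 mod 47 = 22.
m₂ = c^(d_q) mod q: c ≡ 19 (mod 83), and 19^33 mod 83 = 24.
h = q_inv·(m₁ − m₂) mod p = 17·(22 − 24) mod 47 = 13.
m = m₂ + h·q = 24 + 13·83 = 1103.

1103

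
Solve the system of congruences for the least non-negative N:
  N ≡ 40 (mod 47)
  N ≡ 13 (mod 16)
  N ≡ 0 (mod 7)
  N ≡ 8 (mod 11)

27629

The moduli are pairwise coprime; M = 47·16·7·11 = 57904.
M/47 = 1232; 1232 ≡ 10 (mod 47); 10·33 ≡ 1, so inverse 33.
M/16 = 3619; 3619 ≡ 3 (mod 16); 3·11 ≡ 1, so inverse 11.
M/7 = 8272; 8272 ≡ 5 (mod 7); 5·3 ≡ 1, so inverse 3.
M/11 = 5264; 5264 ≡ 6 (mod 11); 6·2 ≡ 1, so inverse 2.
N ≡ 40·1232·33 + 13·3619·11 + 0·8272·3 + 8·5264·2 = 2227981.
2227981 mod 57904 = 27629.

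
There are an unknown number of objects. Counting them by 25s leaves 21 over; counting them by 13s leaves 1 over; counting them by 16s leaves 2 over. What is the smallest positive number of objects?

2146

The moduli are pairwise coprime; M = 25·13·16 = 5200.
M/25 = 208; 208 ≡ 8 (mod 25); 8·22 ≡ 1, so inverse 22.
M/13 = 400; 400 ≡ 10 (mod 13); 10·4 ≡ 1, so inverse 4.
M/16 = 325; 325 ≡ 5 (mod 16); 5·13 ≡ 1, so inverse 13.
N ≡ 21·208·22 + 1·400·4 + 2·325·13 = 106146.
106146 mod 5200 = 2146.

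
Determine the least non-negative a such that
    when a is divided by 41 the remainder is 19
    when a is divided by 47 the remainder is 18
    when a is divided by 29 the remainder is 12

2274

From a ≡ 19 (mod 41) write a = 19 + 41t. Substituting into a ≡ 18 (mod 47) gives 41t ≡ 46 (mod 47), and since 41⁻¹ ≡ 39 (mod 47), t ≡ 8. Hence a ≡ 19 + 41·8 = 347 (mod 1927).
From a ≡ 347 (mod 1927) write a = 347 + 1927t. Substituting into a ≡ 12 (mod 29) gives 1927t ≡ 13 (mod 29), and since 13⁻¹ ≡ 9 (mod 29), t ≡ 1. Hence a ≡ 347 + 1927·1 = 2274 (mod 55883).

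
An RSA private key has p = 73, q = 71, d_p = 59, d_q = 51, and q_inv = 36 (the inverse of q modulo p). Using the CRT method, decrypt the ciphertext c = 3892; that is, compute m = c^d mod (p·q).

m₁ = c^(d_p) mod p: c ≡ 23 (mod 73), and 23^59 mod 73 = 67.
m₂ = c^(d_q) mod q: c ≡ 58 (mod 71), and 58^51 mod 71 = 36.
h = q_inv·(m₁ − m₂) mod p = 36·(67 − 36) mod 73 = 21.
m = m₂ + h·q = 36 + 21·71 = 1527.

1527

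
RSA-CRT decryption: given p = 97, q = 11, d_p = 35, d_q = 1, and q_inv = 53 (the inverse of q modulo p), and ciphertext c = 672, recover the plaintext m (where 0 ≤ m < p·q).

m₁ = c^(d_p) mod p: c ≡ 90 (mod 97), and 90^35 mod 97 = 23.
m₂ = c^(d_q) mod q: c ≡ 1 (mod 11), and 1^1 mod 11 = 1.
h = q_inv·(m₁ − m₂) mod p = 53·(23 − 1) mod 97 = 2.
m = m₂ + h·q = 1 + 2·11 = 23.

23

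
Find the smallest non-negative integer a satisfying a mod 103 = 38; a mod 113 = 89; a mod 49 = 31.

124050

The moduli are pairwise coprime; N = 103·113·49 = 570311.
N/103 = 5537; 5537 ≡ 78 (mod 103); 78·70 ≡ 1, so inverse 70.
N/113 = 5047; 5047 ≡ 75 (mod 113); 75·110 ≡ 1, so inverse 110.
N/49 = 11639; 11639 ≡ 26 (mod 49); 26·17 ≡ 1, so inverse 17.
a ≡ 38·5537·70 + 89·5047·110 + 31·11639·17 = 70272303.
70272303 mod 570311 = 124050.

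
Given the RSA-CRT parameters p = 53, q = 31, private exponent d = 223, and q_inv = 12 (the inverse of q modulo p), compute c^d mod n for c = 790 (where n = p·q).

1174

d_p = d mod (p−1) = 223 mod 52 = 15; d_q = d mod (q−1) = 13.
m₁ = c^(d_p) mod p: c ≡ 48 (mod 53), and 48^15 mod 53 = 8.
m₂ = c^(d_q) mod q: c ≡ 15 (mod 31), and 15^13 mod 31 = 27.
h = q_inv·(m₁ − m₂) mod p = 12·(8 − 27) mod 53 = 37.
m = m₂ + h·q = 27 + 37·31 = 1174.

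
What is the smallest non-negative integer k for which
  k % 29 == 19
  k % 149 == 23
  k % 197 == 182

617777

The moduli are pairwise coprime; N = 29·149·197 = 851237.
N/29 = 29353; 29353 ≡ 5 (mod 29); 5·6 ≡ 1, so inverse 6.
N/149 = 5713; 5713 ≡ 51 (mod 149); 51·38 ≡ 1, so inverse 38.
N/197 = 4321; 4321 ≡ 184 (mod 197); 184·106 ≡ 1, so inverse 106.
k ≡ 19·29353·6 + 23·5713·38 + 182·4321·106 = 91700136.
91700136 mod 851237 = 617777.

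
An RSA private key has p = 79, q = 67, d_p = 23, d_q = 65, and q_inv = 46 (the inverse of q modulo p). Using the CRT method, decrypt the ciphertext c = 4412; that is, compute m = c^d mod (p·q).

m₁ = c^(d_p) mod p: c ≡ 67 (mod 79), and 67^23 mod 79 = 8.
m₂ = c^(d_q) mod q: c ≡ 57 (mod 67), and 57^65 mod 67 = 20.
h = q_inv·(m₁ − m₂) mod p = 46·(8 − 20) mod 79 = 1.
m = m₂ + h·q = 20 + 1·67 = 87.

87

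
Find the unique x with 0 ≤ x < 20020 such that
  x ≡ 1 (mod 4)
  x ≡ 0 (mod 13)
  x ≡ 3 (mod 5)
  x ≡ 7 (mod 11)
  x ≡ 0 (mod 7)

7553

The moduli are pairwise coprime; N = 4·13·5·11·7 = 20020.
N/4 = 5005; 5005 ≡ 1 (mod 4), inverse 1.
N/13 = 1540; 1540 ≡ 6 (mod 13); 6·11 ≡ 1, so inverse 11.
N/5 = 4004; 4004 ≡ 4 (mod 5); 4·4 ≡ 1, so inverse 4.
N/11 = 1820; 1820 ≡ 5 (mod 11); 5·9 ≡ 1, so inverse 9.
N/7 = 2860; 2860 ≡ 4 (mod 7); 4·2 ≡ 1, so inverse 2.
x ≡ 1·5005·1 + 0·1540·11 + 3·4004·4 + 7·1820·9 + 0·2860·2 = 167713.
167713 mod 20020 = 7553.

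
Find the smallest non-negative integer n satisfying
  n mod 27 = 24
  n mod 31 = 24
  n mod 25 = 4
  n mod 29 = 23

431079

The moduli are pairwise coprime; M = 27·31·25·29 = 606825.
M/27 = 22475; 22475 ≡ 11 (mod 27); 11·5 ≡ 1, so inverse 5.
M/31 = 19575; 19575 ≡ 14 (mod 31); 14·20 ≡ 1, so inverse 20.
M/25 = 24273; 24273 ≡ 23 (mod 25); 23·12 ≡ 1, so inverse 12.
M/29 = 20925; 20925 ≡ 16 (mod 29); 16·20 ≡ 1, so inverse 20.
n ≡ 24·22475·5 + 24·19575·20 + 4·24273·12 + 23·20925·20 = 22883604.
22883604 mod 606825 = 431079.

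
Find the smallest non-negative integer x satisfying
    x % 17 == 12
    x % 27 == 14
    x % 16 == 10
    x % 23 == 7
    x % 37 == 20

3368426

From x ≡ 12 (mod 17) write x = 12 + 17t. Substituting into x ≡ 14 (mod 27) gives 17t ≡ 2 (mod 27), and since 17⁻¹ ≡ 8 (mod 27), t ≡ 16. Hence x ≡ 12 + 17·16 = 284 (mod 459).
From x ≡ 284 (mod 459) write x = 284 + 459t. Substituting into x ≡ 10 (mod 16) gives 459t ≡ 14 (mod 16), and since 11⁻¹ ≡ 3 (mod 16), t ≡ 10. Hence x ≡ 284 + 459·10 = 4874 (mod 7344).
From x ≡ 4874 (mod 7344) write x = 4874 + 7344t. Substituting into x ≡ 7 (mod 23) gives 7344t ≡ 9 (mod 23), and since 7⁻¹ ≡ 10 (mod 23), t ≡ 21. Hence x ≡ 4874 + 7344·21 = 159098 (mod 168912).
From x ≡ 159098 (mod 168912) write x = 159098 + 168912t. Substituting into x ≡ 20 (mod 37) gives 168912t ≡ 22 (mod 37), and since 7⁻¹ ≡ 16 (mod 37), t ≡ 19. Hence x ≡ 159098 + 168912·19 = 3368426 (mod 6249744).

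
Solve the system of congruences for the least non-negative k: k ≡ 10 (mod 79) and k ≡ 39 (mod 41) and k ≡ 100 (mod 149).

142842

The moduli are pairwise coprime; N = 79·41·149 = 482611.
N/79 = 6109; 6109 ≡ 26 (mod 79); 26·76 ≡ 1, so inverse 76.
N/41 = 11771; 11771 ≡ 4 (mod 41); 4·31 ≡ 1, so inverse 31.
N/149 = 3239; 3239 ≡ 110 (mod 149); 110·42 ≡ 1, so inverse 42.
k ≡ 10·6109·76 + 39·11771·31 + 100·3239·42 = 32477779.
32477779 mod 482611 = 142842.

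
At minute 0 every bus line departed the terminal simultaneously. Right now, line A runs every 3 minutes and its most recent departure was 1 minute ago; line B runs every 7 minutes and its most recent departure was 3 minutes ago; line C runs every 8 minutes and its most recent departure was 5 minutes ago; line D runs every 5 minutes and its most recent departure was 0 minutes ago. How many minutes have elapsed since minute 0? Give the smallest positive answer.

325

The moduli are pairwise coprime; N = 3·7·8·5 = 840.
N/3 = 280; 280 ≡ 1 (mod 3), inverse 1.
N/7 = 120; 120 ≡ 1 (mod 7), inverse 1.
N/8 = 105; 105 ≡ 1 (mod 8), inverse 1.
N/5 = 168; 168 ≡ 3 (mod 5); 3·2 ≡ 1, so inverse 2.
t ≡ 1·280·1 + 3·120·1 + 5·105·1 + 0·168·2 = 1165.
1165 mod 840 = 325.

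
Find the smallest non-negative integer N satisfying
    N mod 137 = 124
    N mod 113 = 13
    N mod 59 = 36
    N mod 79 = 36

69952324

From N ≡ 124 (mod 137) write N = 124 + 137t. Substituting into N ≡ 13 (mod 113) gives 137t ≡ 2 (mod 113), and since 24⁻¹ ≡ 33 (mod 113), t ≡ 66. Hence N ≡ 124 + 137·66 = 9166 (mod 15481).
From N ≡ 9166 (mod 15481) write N = 9166 + 15481t. Substituting into N ≡ 36 (mod 59) gives 15481t ≡ 15 (mod 59), and since 23⁻¹ ≡ 18 (mod 59), t ≡ 34. Hence N ≡ 9166 + 15481·34 = 535520 (mod 913379).
From N ≡ 535520 (mod 913379) write N = 535520 + 913379t. Substituting into N ≡ 36 (mod 79) gives 913379t ≡ 57 (mod 79), and since 60⁻¹ ≡ 54 (mod 79), t ≡ 76. Hence N ≡ 535520 + 913379·76 = 69952324 (mod 72156941).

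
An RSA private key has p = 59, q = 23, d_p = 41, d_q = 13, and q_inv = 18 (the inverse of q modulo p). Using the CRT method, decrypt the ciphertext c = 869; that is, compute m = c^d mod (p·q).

899

m₁ = c^(d_p) mod p: c ≡ 43 (mod 59), and 43^41 mod 59 = 14.
m₂ = c^(d_q) mod q: c ≡ 18 (mod 23), and 18^13 mod 23 = 2.
h = q_inv·(m₁ − m₂) mod p = 18·(14 − 2) mod 59 = 39.
m = m₂ + h·q = 2 + 39·23 = 899.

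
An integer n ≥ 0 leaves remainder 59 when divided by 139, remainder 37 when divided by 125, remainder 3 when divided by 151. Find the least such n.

From n ≡ 59 (mod 139) write n = 59 + 139t. Substituting into n ≡ 37 (mod 125) gives 139t ≡ 103 (mod 125), and since 14⁻¹ ≡ 9 (mod 125), t ≡ 52. Hence n ≡ 59 + 139·52 = 7287 (mod 17375).
From n ≡ 7287 (mod 17375) write n = 7287 + 17375t. Substituting into n ≡ 3 (mod 151) gives 17375t ≡ 115 (mod 151), and since 10⁻¹ ≡ 136 (mod 151), t ≡ 87. Hence n ≡ 7287 + 17375·87 = 1518912 (mod 2623625).

1518912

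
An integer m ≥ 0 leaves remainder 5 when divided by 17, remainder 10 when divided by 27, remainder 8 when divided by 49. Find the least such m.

The moduli are pairwise coprime; N = 17·27·49 = 22491.
N/17 = 1323; 1323 ≡ 14 (mod 17); 14·11 ≡ 1, so inverse 11.
N/27 = 833; 833 ≡ 23 (mod 27); 23·20 ≡ 1, so inverse 20.
N/49 = 459; 459 ≡ 18 (mod 49); 18·30 ≡ 1, so inverse 30.
m ≡ 5·1323·11 + 10·833·20 + 8·459·30 = 349525.
349525 mod 22491 = 12160.

12160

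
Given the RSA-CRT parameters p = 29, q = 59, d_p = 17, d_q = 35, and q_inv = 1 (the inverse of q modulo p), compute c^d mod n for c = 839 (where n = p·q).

1574

m₁ = c^(d_p) mod p: c ≡ 27 (mod 29), and 27^17 mod 29 = 8.
m₂ = c^(d_q) mod q: c ≡ 13 (mod 59), and 13^35 mod 59 = 40.
h = q_inv·(m₁ − m₂) mod p = 1·(8 − 40) mod 29 = 26.
m = m₂ + h·q = 40 + 26·59 = 1574.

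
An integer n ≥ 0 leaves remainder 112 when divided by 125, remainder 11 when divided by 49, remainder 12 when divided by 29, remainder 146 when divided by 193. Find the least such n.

33183987

Combine the congruences pairwise.
From n ≡ 112 (mod 125) write n = 112 + 125t. Substituting into n ≡ 11 (mod 49) gives 125t ≡ 46 (mod 49), and since 27⁻¹ ≡ 20 (mod 49), t ≡ 38. Hence n ≡ 112 + 125·38 = 4862 (mod 6125).
From n ≡ 4862 (mod 6125) write n = 4862 + 6125t. Substituting into n ≡ 12 (mod 29) gives 6125t ≡ 22 (mod 29), and since 6⁻¹ ≡ 5 (mod 29), t ≡ 23. Hence n ≡ 4862 + 6125·23 = 145737 (mod 177625).
From n ≡ 145737 (mod 177625) write n = 145737 + 177625t. Substituting into n ≡ 146 (mod 193) gives 177625t ≡ 124 (mod 193), and since 65⁻¹ ≡ 98 (mod 193), t ≡ 186. Hence n ≡ 145737 + 177625·186 = 33183987 (mod 34281625).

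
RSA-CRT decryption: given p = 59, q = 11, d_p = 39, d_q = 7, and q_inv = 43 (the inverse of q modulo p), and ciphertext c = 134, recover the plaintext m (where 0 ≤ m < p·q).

m₁ = c^(d_p) mod p: c ≡ 16 (mod 59), and 16^39 mod 59 = 17.
m₂ = c^(d_q) mod q: c ≡ 2 (mod 11), and 2^7 mod 11 = 7.
h = q_inv·(m₁ − m₂) mod p = 43·(17 − 7) mod 59 = 17.
m = m₂ + h·q = 7 + 17·11 = 194.

194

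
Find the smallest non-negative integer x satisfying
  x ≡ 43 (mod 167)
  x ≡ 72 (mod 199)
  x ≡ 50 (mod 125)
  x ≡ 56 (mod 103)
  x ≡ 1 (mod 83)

The moduli are pairwise coprime; N = 167·199·125·103·83 = 35513614625.
N/167 = 212656375; 212656375 ≡ 78 (mod 167); 78·15 ≡ 1, so inverse 15.
N/199 = 178460375; 178460375 ≡ 160 (mod 199); 160·51 ≡ 1, so inverse 51.
N/125 = 284108917; 284108917 ≡ 42 (mod 125); 42·3 ≡ 1, so inverse 3.
N/103 = 344792375; 344792375 ≡ 81 (mod 103); 81·14 ≡ 1, so inverse 14.
N/83 = 427874875; 427874875 ≡ 81 (mod 83); 81·41 ≡ 1, so inverse 41.
x ≡ 43·212656375·15 + 72·178460375·51 + 50·284108917·3 + 56·344792375·14 + 1·427874875·41 = 1122946288300.
1122946288300 mod 35513614625 = 22024234925.

22024234925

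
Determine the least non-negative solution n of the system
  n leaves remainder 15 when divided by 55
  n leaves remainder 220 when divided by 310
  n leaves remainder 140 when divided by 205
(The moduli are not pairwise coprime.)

79270

Combine the congruences pairwise.
gcd(55, 310) = 5 and 5 | (220 − 15), so the pair is consistent; merging gives n ≡ 840 (mod 3410), where 3410 = lcm(55, 310).
gcd(3410, 205) = 5 and 5 | (140 − 840), so the pair is consistent; merging gives n ≡ 79270 (mod 139810), where 139810 = lcm(3410, 205).
The solution is unique modulo lcm(55, 310, 205) = 139810.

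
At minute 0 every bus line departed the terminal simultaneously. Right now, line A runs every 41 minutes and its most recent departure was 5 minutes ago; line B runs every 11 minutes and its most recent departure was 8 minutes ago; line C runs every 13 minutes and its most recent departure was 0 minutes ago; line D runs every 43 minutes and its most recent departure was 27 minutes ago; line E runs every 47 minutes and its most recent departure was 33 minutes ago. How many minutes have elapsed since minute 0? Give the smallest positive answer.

From t ≡ 5 (mod 41) write t = 5 + 41s. Substituting into t ≡ 8 (mod 11) gives 41s ≡ 3 (mod 11), and since 8⁻¹ ≡ 7 (mod 11), s ≡ 10. Hence t ≡ 5 + 41·10 = 415 (mod 451).
From t ≡ 415 (mod 451) write t = 415 + 451s. Substituting into t ≡ 0 (mod 13) gives 451s ≡ 1 (mod 13), and since 9⁻¹ ≡ 3 (mod 13), s ≡ 3. Hence t ≡ 415 + 451·3 = 1768 (mod 5863).
From t ≡ 1768 (mod 5863) write t = 1768 + 5863s. Substituting into t ≡ 27 (mod 43) gives 5863s ≡ 22 (mod 43), and since 15⁻¹ ≡ 23 (mod 43), s ≡ 33. Hence t ≡ 1768 + 5863·33 = 195247 (mod 252109).
From t ≡ 195247 (mod 252109) write t = 195247 + 252109s. Substituting into t ≡ 33 (mod 47) gives 252109s ≡ 24 (mod 47), and since 1⁻¹ ≡ 1 (mod 47), s ≡ 24. Hence t ≡ 195247 + 252109·24 = 6245863 (mod 11849123).

6245863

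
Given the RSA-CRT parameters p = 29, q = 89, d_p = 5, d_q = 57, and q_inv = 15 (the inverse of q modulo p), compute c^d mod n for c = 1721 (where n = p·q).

298

m₁ = c^(d_p) mod p: c ≡ 10 (mod 29), and 10^5 mod 29 = 8.
m₂ = c^(d_q) mod q: c ≡ 30 (mod 89), and 30^57 mod 89 = 31.
h = q_inv·(m₁ − m₂) mod p = 15·(8 − 31) mod 29 = 3.
m = m₂ + h·q = 31 + 3·89 = 298.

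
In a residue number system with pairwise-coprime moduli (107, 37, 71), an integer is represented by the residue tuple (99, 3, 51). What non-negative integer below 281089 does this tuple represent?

248125

The moduli are pairwise coprime; N = 107·37·71 = 281089.
N/107 = 2627; 2627 ≡ 59 (mod 107); 59·78 ≡ 1, so inverse 78.
N/37 = 7597; 7597 ≡ 12 (mod 37); 12·34 ≡ 1, so inverse 34.
N/71 = 3959; 3959 ≡ 54 (mod 71); 54·25 ≡ 1, so inverse 25.
x ≡ 99·2627·78 + 3·7597·34 + 51·3959·25 = 26108313.
26108313 mod 281089 = 248125.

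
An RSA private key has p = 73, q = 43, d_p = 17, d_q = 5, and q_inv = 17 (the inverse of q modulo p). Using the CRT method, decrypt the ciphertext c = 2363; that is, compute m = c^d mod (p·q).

2290

m₁ = c^(d_p) mod p: c ≡ 27 (mod 73), and 27^17 mod 73 = 27.
m₂ = c^(d_q) mod q: c ≡ 41 (mod 43), and 41^5 mod 43 = 11.
h = q_inv·(m₁ − m₂) mod p = 17·(27 − 11) mod 73 = 53.
m = m₂ + h·q = 11 + 53·43 = 2290.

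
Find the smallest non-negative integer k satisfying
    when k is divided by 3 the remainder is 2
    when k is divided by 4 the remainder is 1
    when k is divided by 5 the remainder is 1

41

The moduli are pairwise coprime; N = 3·4·5 = 60.
N/3 = 20; 20 ≡ 2 (mod 3); 2·2 ≡ 1, so inverse 2.
N/4 = 15; 15 ≡ 3 (mod 4); 3·3 ≡ 1, so inverse 3.
N/5 = 12; 12 ≡ 2 (mod 5); 2·3 ≡ 1, so inverse 3.
k ≡ 2·20·2 + 1·15·3 + 1·12·3 = 161.
161 mod 60 = 41.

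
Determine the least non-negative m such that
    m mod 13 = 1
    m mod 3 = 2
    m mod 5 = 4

14

From m ≡ 1 (mod 13) write m = 1 + 13t. Substituting into m ≡ 2 (mod 3) gives 13t ≡ 1 (mod 3), and since 1⁻¹ ≡ 1 (mod 3), t ≡ 1. Hence m ≡ 1 + 13·1 = 14 (mod 39).
From m ≡ 14 (mod 39) write m = 14 + 39t. Substituting into m ≡ 4 (mod 5) gives 39t ≡ 0 (mod 5), and since 4⁻¹ ≡ 4 (mod 5), t ≡ 0. Hence m ≡ 14 + 39·0 = 14 (mod 195).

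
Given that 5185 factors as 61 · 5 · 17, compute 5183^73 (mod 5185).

Mod 61: 5183 ≡ 59; by Fermat, exponent reduces to 73 mod 60 = 13; 59^13 ≡ 43 (mod 61).
Mod 5: 5183 ≡ 3; by Fermat, exponent reduces to 73 mod 4 = 1; 3^1 ≡ 3 (mod 5).
Mod 17: 5183 ≡ 15; by Fermat, exponent reduces to 73 mod 16 = 9; 15^9 ≡ 15 (mod 17).
Combine by CRT: x ≡ 43 (mod 61), x ≡ 3 (mod 5), x ≡ 15 (mod 17) ⇒ x ≡ 3398 (mod 5185).

3398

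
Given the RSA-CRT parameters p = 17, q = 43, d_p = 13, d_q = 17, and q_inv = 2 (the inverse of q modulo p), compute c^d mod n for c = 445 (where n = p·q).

m₁ = c^(d_p) mod p: c ≡ 3 (mod 17), and 3^13 mod 17 = 12.
m₂ = c^(d_q) mod q: c ≡ 15 (mod 43), and 15^17 mod 43 = 40.
h = q_inv·(m₁ − m₂) mod p = 2·(12 − 40) mod 17 = 12.
m = m₂ + h·q = 40 + 12·43 = 556.

556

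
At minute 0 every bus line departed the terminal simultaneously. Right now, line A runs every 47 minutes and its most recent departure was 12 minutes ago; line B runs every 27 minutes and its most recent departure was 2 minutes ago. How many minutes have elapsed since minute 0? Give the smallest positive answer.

623

Combine the congruences pairwise.
From t ≡ 12 (mod 47) write t = 12 + 47s. Substituting into t ≡ 2 (mod 27) gives 47s ≡ 17 (mod 27), and since 20⁻¹ ≡ 23 (mod 27), s ≡ 13. Hence t ≡ 12 + 47·13 = 623 (mod 1269).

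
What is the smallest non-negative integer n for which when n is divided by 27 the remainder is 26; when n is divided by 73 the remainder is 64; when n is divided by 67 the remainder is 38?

The moduli are pairwise coprime; M = 27·73·67 = 132057.
M/27 = 4891; 4891 ≡ 4 (mod 27); 4·7 ≡ 1, so inverse 7.
M/73 = 1809; 1809 ≡ 57 (mod 73); 57·41 ≡ 1, so inverse 41.
M/67 = 1971; 1971 ≡ 28 (mod 67); 28·12 ≡ 1, so inverse 12.
n ≡ 26·4891·7 + 64·1809·41 + 38·1971·12 = 6535754.
6535754 mod 132057 = 64961.

64961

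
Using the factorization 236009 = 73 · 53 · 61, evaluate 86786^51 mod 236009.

149000

Mod 73: 86786 ≡ 62; 62^51 ≡ 7 (mod 73).
Mod 53: 86786 ≡ 25; 25^51 ≡ 17 (mod 53).
Mod 61: 86786 ≡ 44; 44^51 ≡ 38 (mod 61).
Combine by CRT: x ≡ 7 (mod 73), x ≡ 17 (mod 53), x ≡ 38 (mod 61) ⇒ x ≡ 149000 (mod 236009).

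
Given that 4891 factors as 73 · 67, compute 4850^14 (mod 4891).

1953

Mod 73: 4850 ≡ 32; 32^14 ≡ 55 (mod 73).
Mod 67: 4850 ≡ 26; 26^14 ≡ 10 (mod 67).
Combine by CRT: x ≡ 55 (mod 73), x ≡ 10 (mod 67) ⇒ x ≡ 1953 (mod 4891).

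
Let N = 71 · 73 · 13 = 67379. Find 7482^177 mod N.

19118

Mod 71: 7482 ≡ 27; by Fermat, exponent reduces to 177 mod 70 = 37; 27^37 ≡ 19 (mod 71).
Mod 73: 7482 ≡ 36; by Fermat, exponent reduces to 177 mod 72 = 33; 36^33 ≡ 65 (mod 73).
Mod 13: 7482 ≡ 7; by Fermat, exponent reduces to 177 mod 12 = 9; 7^9 ≡ 8 (mod 13).
Combine by CRT: x ≡ 19 (mod 71), x ≡ 65 (mod 73), x ≡ 8 (mod 13) ⇒ x ≡ 19118 (mod 67379).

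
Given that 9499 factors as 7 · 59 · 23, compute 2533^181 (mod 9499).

8868

Mod 7: 2533 ≡ 6; by Fermat, exponent reduces to 181 mod 6 = 1; 6^1 ≡ 6 (mod 7).
Mod 59: 2533 ≡ 55; by Fermat, exponent reduces to 181 mod 58 = 7; 55^7 ≡ 18 (mod 59).
Mod 23: 2533 ≡ 3; by Fermat, exponent reduces to 181 mod 22 = 5; 3^5 ≡ 13 (mod 23).
Combine by CRT: x ≡ 6 (mod 7), x ≡ 18 (mod 59), x ≡ 13 (mod 23) ⇒ x ≡ 8868 (mod 9499).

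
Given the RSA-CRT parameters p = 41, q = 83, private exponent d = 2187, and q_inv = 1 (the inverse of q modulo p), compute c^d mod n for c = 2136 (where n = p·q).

148

d_p = d mod (p−1) = 2187 mod 40 = 27; d_q = d mod (q−1) = 55.
m₁ = c^(d_p) mod p: c ≡ 4 (mod 41), and 4^27 mod 41 = 25.
m₂ = c^(d_q) mod q: c ≡ 61 (mod 83), and 61^55 mod 83 = 65.
h = q_inv·(m₁ − m₂) mod p = 1·(25 − 65) mod 41 = 1.
m = m₂ + h·q = 65 + 1·83 = 148.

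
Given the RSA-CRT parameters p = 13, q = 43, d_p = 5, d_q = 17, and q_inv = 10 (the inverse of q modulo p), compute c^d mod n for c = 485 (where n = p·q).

m₁ = c^(d_p) mod p: c ≡ 4 (mod 13), and 4^5 mod 13 = 10.
m₂ = c^(d_q) mod q: c ≡ 12 (mod 43), and 12^17 mod 43 = 30.
h = q_inv·(m₁ − m₂) mod p = 10·(10 − 30) mod 13 = 8.
m = m₂ + h·q = 30 + 8·43 = 374.

374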